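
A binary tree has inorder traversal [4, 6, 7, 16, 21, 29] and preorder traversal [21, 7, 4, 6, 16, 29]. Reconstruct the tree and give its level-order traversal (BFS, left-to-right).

Inorder:  [4, 6, 7, 16, 21, 29]
Preorder: [21, 7, 4, 6, 16, 29]
Algorithm: preorder visits root first, so consume preorder in order;
for each root, split the current inorder slice at that value into
left-subtree inorder and right-subtree inorder, then recurse.
Recursive splits:
  root=21; inorder splits into left=[4, 6, 7, 16], right=[29]
  root=7; inorder splits into left=[4, 6], right=[16]
  root=4; inorder splits into left=[], right=[6]
  root=6; inorder splits into left=[], right=[]
  root=16; inorder splits into left=[], right=[]
  root=29; inorder splits into left=[], right=[]
Reconstructed level-order: [21, 7, 29, 4, 16, 6]


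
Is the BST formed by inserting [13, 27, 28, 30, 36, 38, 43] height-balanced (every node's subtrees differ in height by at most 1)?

Tree (level-order array): [13, None, 27, None, 28, None, 30, None, 36, None, 38, None, 43]
Definition: a tree is height-balanced if, at every node, |h(left) - h(right)| <= 1 (empty subtree has height -1).
Bottom-up per-node check:
  node 43: h_left=-1, h_right=-1, diff=0 [OK], height=0
  node 38: h_left=-1, h_right=0, diff=1 [OK], height=1
  node 36: h_left=-1, h_right=1, diff=2 [FAIL (|-1-1|=2 > 1)], height=2
  node 30: h_left=-1, h_right=2, diff=3 [FAIL (|-1-2|=3 > 1)], height=3
  node 28: h_left=-1, h_right=3, diff=4 [FAIL (|-1-3|=4 > 1)], height=4
  node 27: h_left=-1, h_right=4, diff=5 [FAIL (|-1-4|=5 > 1)], height=5
  node 13: h_left=-1, h_right=5, diff=6 [FAIL (|-1-5|=6 > 1)], height=6
Node 36 violates the condition: |-1 - 1| = 2 > 1.
Result: Not balanced


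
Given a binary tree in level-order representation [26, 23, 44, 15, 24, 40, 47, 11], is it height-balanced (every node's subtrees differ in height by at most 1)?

Tree (level-order array): [26, 23, 44, 15, 24, 40, 47, 11]
Definition: a tree is height-balanced if, at every node, |h(left) - h(right)| <= 1 (empty subtree has height -1).
Bottom-up per-node check:
  node 11: h_left=-1, h_right=-1, diff=0 [OK], height=0
  node 15: h_left=0, h_right=-1, diff=1 [OK], height=1
  node 24: h_left=-1, h_right=-1, diff=0 [OK], height=0
  node 23: h_left=1, h_right=0, diff=1 [OK], height=2
  node 40: h_left=-1, h_right=-1, diff=0 [OK], height=0
  node 47: h_left=-1, h_right=-1, diff=0 [OK], height=0
  node 44: h_left=0, h_right=0, diff=0 [OK], height=1
  node 26: h_left=2, h_right=1, diff=1 [OK], height=3
All nodes satisfy the balance condition.
Result: Balanced


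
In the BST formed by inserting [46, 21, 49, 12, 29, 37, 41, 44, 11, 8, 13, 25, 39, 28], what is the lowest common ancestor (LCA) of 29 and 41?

Tree insertion order: [46, 21, 49, 12, 29, 37, 41, 44, 11, 8, 13, 25, 39, 28]
Tree (level-order array): [46, 21, 49, 12, 29, None, None, 11, 13, 25, 37, 8, None, None, None, None, 28, None, 41, None, None, None, None, 39, 44]
In a BST, the LCA of p=29, q=41 is the first node v on the
root-to-leaf path with p <= v <= q (go left if both < v, right if both > v).
Walk from root:
  at 46: both 29 and 41 < 46, go left
  at 21: both 29 and 41 > 21, go right
  at 29: 29 <= 29 <= 41, this is the LCA
LCA = 29


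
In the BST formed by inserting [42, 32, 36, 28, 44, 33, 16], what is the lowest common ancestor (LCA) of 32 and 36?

Tree insertion order: [42, 32, 36, 28, 44, 33, 16]
Tree (level-order array): [42, 32, 44, 28, 36, None, None, 16, None, 33]
In a BST, the LCA of p=32, q=36 is the first node v on the
root-to-leaf path with p <= v <= q (go left if both < v, right if both > v).
Walk from root:
  at 42: both 32 and 36 < 42, go left
  at 32: 32 <= 32 <= 36, this is the LCA
LCA = 32


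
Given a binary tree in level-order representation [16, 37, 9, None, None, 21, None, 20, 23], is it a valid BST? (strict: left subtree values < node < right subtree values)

Level-order array: [16, 37, 9, None, None, 21, None, 20, 23]
Validate using subtree bounds (lo, hi): at each node, require lo < value < hi,
then recurse left with hi=value and right with lo=value.
Preorder trace (stopping at first violation):
  at node 16 with bounds (-inf, +inf): OK
  at node 37 with bounds (-inf, 16): VIOLATION
Node 37 violates its bound: not (-inf < 37 < 16).
Result: Not a valid BST


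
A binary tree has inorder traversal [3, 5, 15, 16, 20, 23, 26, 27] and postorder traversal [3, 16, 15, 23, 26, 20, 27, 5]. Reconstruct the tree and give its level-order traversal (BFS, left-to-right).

Inorder:   [3, 5, 15, 16, 20, 23, 26, 27]
Postorder: [3, 16, 15, 23, 26, 20, 27, 5]
Algorithm: postorder visits root last, so walk postorder right-to-left;
each value is the root of the current inorder slice — split it at that
value, recurse on the right subtree first, then the left.
Recursive splits:
  root=5; inorder splits into left=[3], right=[15, 16, 20, 23, 26, 27]
  root=27; inorder splits into left=[15, 16, 20, 23, 26], right=[]
  root=20; inorder splits into left=[15, 16], right=[23, 26]
  root=26; inorder splits into left=[23], right=[]
  root=23; inorder splits into left=[], right=[]
  root=15; inorder splits into left=[], right=[16]
  root=16; inorder splits into left=[], right=[]
  root=3; inorder splits into left=[], right=[]
Reconstructed level-order: [5, 3, 27, 20, 15, 26, 16, 23]


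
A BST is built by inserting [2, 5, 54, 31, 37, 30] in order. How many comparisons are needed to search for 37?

Search path for 37: 2 -> 5 -> 54 -> 31 -> 37
Found: True
Comparisons: 5


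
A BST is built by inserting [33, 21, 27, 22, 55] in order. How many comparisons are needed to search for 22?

Search path for 22: 33 -> 21 -> 27 -> 22
Found: True
Comparisons: 4


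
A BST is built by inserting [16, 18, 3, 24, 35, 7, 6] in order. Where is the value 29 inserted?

Starting tree (level order): [16, 3, 18, None, 7, None, 24, 6, None, None, 35]
Insertion path: 16 -> 18 -> 24 -> 35
Result: insert 29 as left child of 35
Final tree (level order): [16, 3, 18, None, 7, None, 24, 6, None, None, 35, None, None, 29]


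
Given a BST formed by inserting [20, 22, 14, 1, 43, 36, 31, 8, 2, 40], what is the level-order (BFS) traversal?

Tree insertion order: [20, 22, 14, 1, 43, 36, 31, 8, 2, 40]
Tree (level-order array): [20, 14, 22, 1, None, None, 43, None, 8, 36, None, 2, None, 31, 40]
BFS from the root, enqueuing left then right child of each popped node:
  queue [20] -> pop 20, enqueue [14, 22], visited so far: [20]
  queue [14, 22] -> pop 14, enqueue [1], visited so far: [20, 14]
  queue [22, 1] -> pop 22, enqueue [43], visited so far: [20, 14, 22]
  queue [1, 43] -> pop 1, enqueue [8], visited so far: [20, 14, 22, 1]
  queue [43, 8] -> pop 43, enqueue [36], visited so far: [20, 14, 22, 1, 43]
  queue [8, 36] -> pop 8, enqueue [2], visited so far: [20, 14, 22, 1, 43, 8]
  queue [36, 2] -> pop 36, enqueue [31, 40], visited so far: [20, 14, 22, 1, 43, 8, 36]
  queue [2, 31, 40] -> pop 2, enqueue [none], visited so far: [20, 14, 22, 1, 43, 8, 36, 2]
  queue [31, 40] -> pop 31, enqueue [none], visited so far: [20, 14, 22, 1, 43, 8, 36, 2, 31]
  queue [40] -> pop 40, enqueue [none], visited so far: [20, 14, 22, 1, 43, 8, 36, 2, 31, 40]
Result: [20, 14, 22, 1, 43, 8, 36, 2, 31, 40]


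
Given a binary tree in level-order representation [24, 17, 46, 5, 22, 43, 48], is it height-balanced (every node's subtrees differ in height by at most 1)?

Tree (level-order array): [24, 17, 46, 5, 22, 43, 48]
Definition: a tree is height-balanced if, at every node, |h(left) - h(right)| <= 1 (empty subtree has height -1).
Bottom-up per-node check:
  node 5: h_left=-1, h_right=-1, diff=0 [OK], height=0
  node 22: h_left=-1, h_right=-1, diff=0 [OK], height=0
  node 17: h_left=0, h_right=0, diff=0 [OK], height=1
  node 43: h_left=-1, h_right=-1, diff=0 [OK], height=0
  node 48: h_left=-1, h_right=-1, diff=0 [OK], height=0
  node 46: h_left=0, h_right=0, diff=0 [OK], height=1
  node 24: h_left=1, h_right=1, diff=0 [OK], height=2
All nodes satisfy the balance condition.
Result: Balanced


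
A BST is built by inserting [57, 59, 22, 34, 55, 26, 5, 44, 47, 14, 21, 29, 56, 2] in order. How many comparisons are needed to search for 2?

Search path for 2: 57 -> 22 -> 5 -> 2
Found: True
Comparisons: 4


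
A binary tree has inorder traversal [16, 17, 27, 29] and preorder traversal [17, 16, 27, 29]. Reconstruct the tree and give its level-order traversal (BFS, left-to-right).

Inorder:  [16, 17, 27, 29]
Preorder: [17, 16, 27, 29]
Algorithm: preorder visits root first, so consume preorder in order;
for each root, split the current inorder slice at that value into
left-subtree inorder and right-subtree inorder, then recurse.
Recursive splits:
  root=17; inorder splits into left=[16], right=[27, 29]
  root=16; inorder splits into left=[], right=[]
  root=27; inorder splits into left=[], right=[29]
  root=29; inorder splits into left=[], right=[]
Reconstructed level-order: [17, 16, 27, 29]


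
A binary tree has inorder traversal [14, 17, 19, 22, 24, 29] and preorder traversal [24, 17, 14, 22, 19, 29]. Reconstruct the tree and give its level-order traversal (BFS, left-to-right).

Inorder:  [14, 17, 19, 22, 24, 29]
Preorder: [24, 17, 14, 22, 19, 29]
Algorithm: preorder visits root first, so consume preorder in order;
for each root, split the current inorder slice at that value into
left-subtree inorder and right-subtree inorder, then recurse.
Recursive splits:
  root=24; inorder splits into left=[14, 17, 19, 22], right=[29]
  root=17; inorder splits into left=[14], right=[19, 22]
  root=14; inorder splits into left=[], right=[]
  root=22; inorder splits into left=[19], right=[]
  root=19; inorder splits into left=[], right=[]
  root=29; inorder splits into left=[], right=[]
Reconstructed level-order: [24, 17, 29, 14, 22, 19]


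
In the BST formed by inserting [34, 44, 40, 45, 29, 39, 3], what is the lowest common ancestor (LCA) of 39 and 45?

Tree insertion order: [34, 44, 40, 45, 29, 39, 3]
Tree (level-order array): [34, 29, 44, 3, None, 40, 45, None, None, 39]
In a BST, the LCA of p=39, q=45 is the first node v on the
root-to-leaf path with p <= v <= q (go left if both < v, right if both > v).
Walk from root:
  at 34: both 39 and 45 > 34, go right
  at 44: 39 <= 44 <= 45, this is the LCA
LCA = 44


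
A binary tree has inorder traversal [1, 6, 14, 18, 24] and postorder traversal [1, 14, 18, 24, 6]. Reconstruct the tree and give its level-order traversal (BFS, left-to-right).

Inorder:   [1, 6, 14, 18, 24]
Postorder: [1, 14, 18, 24, 6]
Algorithm: postorder visits root last, so walk postorder right-to-left;
each value is the root of the current inorder slice — split it at that
value, recurse on the right subtree first, then the left.
Recursive splits:
  root=6; inorder splits into left=[1], right=[14, 18, 24]
  root=24; inorder splits into left=[14, 18], right=[]
  root=18; inorder splits into left=[14], right=[]
  root=14; inorder splits into left=[], right=[]
  root=1; inorder splits into left=[], right=[]
Reconstructed level-order: [6, 1, 24, 18, 14]


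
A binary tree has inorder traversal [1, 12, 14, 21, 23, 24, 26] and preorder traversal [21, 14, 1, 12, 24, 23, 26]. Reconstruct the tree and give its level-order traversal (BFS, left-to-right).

Inorder:  [1, 12, 14, 21, 23, 24, 26]
Preorder: [21, 14, 1, 12, 24, 23, 26]
Algorithm: preorder visits root first, so consume preorder in order;
for each root, split the current inorder slice at that value into
left-subtree inorder and right-subtree inorder, then recurse.
Recursive splits:
  root=21; inorder splits into left=[1, 12, 14], right=[23, 24, 26]
  root=14; inorder splits into left=[1, 12], right=[]
  root=1; inorder splits into left=[], right=[12]
  root=12; inorder splits into left=[], right=[]
  root=24; inorder splits into left=[23], right=[26]
  root=23; inorder splits into left=[], right=[]
  root=26; inorder splits into left=[], right=[]
Reconstructed level-order: [21, 14, 24, 1, 23, 26, 12]


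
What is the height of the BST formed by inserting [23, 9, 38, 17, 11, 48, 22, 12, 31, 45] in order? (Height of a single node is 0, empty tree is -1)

Insertion order: [23, 9, 38, 17, 11, 48, 22, 12, 31, 45]
Tree (level-order array): [23, 9, 38, None, 17, 31, 48, 11, 22, None, None, 45, None, None, 12]
Compute height bottom-up (empty subtree = -1):
  height(12) = 1 + max(-1, -1) = 0
  height(11) = 1 + max(-1, 0) = 1
  height(22) = 1 + max(-1, -1) = 0
  height(17) = 1 + max(1, 0) = 2
  height(9) = 1 + max(-1, 2) = 3
  height(31) = 1 + max(-1, -1) = 0
  height(45) = 1 + max(-1, -1) = 0
  height(48) = 1 + max(0, -1) = 1
  height(38) = 1 + max(0, 1) = 2
  height(23) = 1 + max(3, 2) = 4
Height = 4


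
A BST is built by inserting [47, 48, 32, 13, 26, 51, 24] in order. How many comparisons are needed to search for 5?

Search path for 5: 47 -> 32 -> 13
Found: False
Comparisons: 3


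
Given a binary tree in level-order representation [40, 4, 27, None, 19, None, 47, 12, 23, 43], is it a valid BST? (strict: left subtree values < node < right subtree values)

Level-order array: [40, 4, 27, None, 19, None, 47, 12, 23, 43]
Validate using subtree bounds (lo, hi): at each node, require lo < value < hi,
then recurse left with hi=value and right with lo=value.
Preorder trace (stopping at first violation):
  at node 40 with bounds (-inf, +inf): OK
  at node 4 with bounds (-inf, 40): OK
  at node 19 with bounds (4, 40): OK
  at node 12 with bounds (4, 19): OK
  at node 23 with bounds (19, 40): OK
  at node 27 with bounds (40, +inf): VIOLATION
Node 27 violates its bound: not (40 < 27 < +inf).
Result: Not a valid BST


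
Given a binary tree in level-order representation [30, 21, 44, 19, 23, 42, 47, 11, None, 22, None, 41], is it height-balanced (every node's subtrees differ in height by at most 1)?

Tree (level-order array): [30, 21, 44, 19, 23, 42, 47, 11, None, 22, None, 41]
Definition: a tree is height-balanced if, at every node, |h(left) - h(right)| <= 1 (empty subtree has height -1).
Bottom-up per-node check:
  node 11: h_left=-1, h_right=-1, diff=0 [OK], height=0
  node 19: h_left=0, h_right=-1, diff=1 [OK], height=1
  node 22: h_left=-1, h_right=-1, diff=0 [OK], height=0
  node 23: h_left=0, h_right=-1, diff=1 [OK], height=1
  node 21: h_left=1, h_right=1, diff=0 [OK], height=2
  node 41: h_left=-1, h_right=-1, diff=0 [OK], height=0
  node 42: h_left=0, h_right=-1, diff=1 [OK], height=1
  node 47: h_left=-1, h_right=-1, diff=0 [OK], height=0
  node 44: h_left=1, h_right=0, diff=1 [OK], height=2
  node 30: h_left=2, h_right=2, diff=0 [OK], height=3
All nodes satisfy the balance condition.
Result: Balanced


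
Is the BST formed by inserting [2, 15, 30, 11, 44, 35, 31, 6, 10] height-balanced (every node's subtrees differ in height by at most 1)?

Tree (level-order array): [2, None, 15, 11, 30, 6, None, None, 44, None, 10, 35, None, None, None, 31]
Definition: a tree is height-balanced if, at every node, |h(left) - h(right)| <= 1 (empty subtree has height -1).
Bottom-up per-node check:
  node 10: h_left=-1, h_right=-1, diff=0 [OK], height=0
  node 6: h_left=-1, h_right=0, diff=1 [OK], height=1
  node 11: h_left=1, h_right=-1, diff=2 [FAIL (|1--1|=2 > 1)], height=2
  node 31: h_left=-1, h_right=-1, diff=0 [OK], height=0
  node 35: h_left=0, h_right=-1, diff=1 [OK], height=1
  node 44: h_left=1, h_right=-1, diff=2 [FAIL (|1--1|=2 > 1)], height=2
  node 30: h_left=-1, h_right=2, diff=3 [FAIL (|-1-2|=3 > 1)], height=3
  node 15: h_left=2, h_right=3, diff=1 [OK], height=4
  node 2: h_left=-1, h_right=4, diff=5 [FAIL (|-1-4|=5 > 1)], height=5
Node 11 violates the condition: |1 - -1| = 2 > 1.
Result: Not balanced


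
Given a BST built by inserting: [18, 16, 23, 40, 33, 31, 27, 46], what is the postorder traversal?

Tree insertion order: [18, 16, 23, 40, 33, 31, 27, 46]
Tree (level-order array): [18, 16, 23, None, None, None, 40, 33, 46, 31, None, None, None, 27]
Postorder traversal: [16, 27, 31, 33, 46, 40, 23, 18]


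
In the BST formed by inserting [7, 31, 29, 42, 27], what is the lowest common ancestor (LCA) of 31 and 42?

Tree insertion order: [7, 31, 29, 42, 27]
Tree (level-order array): [7, None, 31, 29, 42, 27]
In a BST, the LCA of p=31, q=42 is the first node v on the
root-to-leaf path with p <= v <= q (go left if both < v, right if both > v).
Walk from root:
  at 7: both 31 and 42 > 7, go right
  at 31: 31 <= 31 <= 42, this is the LCA
LCA = 31


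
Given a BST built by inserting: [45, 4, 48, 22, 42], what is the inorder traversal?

Tree insertion order: [45, 4, 48, 22, 42]
Tree (level-order array): [45, 4, 48, None, 22, None, None, None, 42]
Inorder traversal: [4, 22, 42, 45, 48]


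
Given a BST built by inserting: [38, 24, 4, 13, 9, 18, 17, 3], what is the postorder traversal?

Tree insertion order: [38, 24, 4, 13, 9, 18, 17, 3]
Tree (level-order array): [38, 24, None, 4, None, 3, 13, None, None, 9, 18, None, None, 17]
Postorder traversal: [3, 9, 17, 18, 13, 4, 24, 38]


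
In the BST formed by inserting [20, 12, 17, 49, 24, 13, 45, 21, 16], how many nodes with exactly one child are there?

Tree built from: [20, 12, 17, 49, 24, 13, 45, 21, 16]
Tree (level-order array): [20, 12, 49, None, 17, 24, None, 13, None, 21, 45, None, 16]
Rule: These are nodes with exactly 1 non-null child.
Per-node child counts:
  node 20: 2 child(ren)
  node 12: 1 child(ren)
  node 17: 1 child(ren)
  node 13: 1 child(ren)
  node 16: 0 child(ren)
  node 49: 1 child(ren)
  node 24: 2 child(ren)
  node 21: 0 child(ren)
  node 45: 0 child(ren)
Matching nodes: [12, 17, 13, 49]
Count of nodes with exactly one child: 4


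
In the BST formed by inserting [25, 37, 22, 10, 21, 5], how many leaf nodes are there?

Tree built from: [25, 37, 22, 10, 21, 5]
Tree (level-order array): [25, 22, 37, 10, None, None, None, 5, 21]
Rule: A leaf has 0 children.
Per-node child counts:
  node 25: 2 child(ren)
  node 22: 1 child(ren)
  node 10: 2 child(ren)
  node 5: 0 child(ren)
  node 21: 0 child(ren)
  node 37: 0 child(ren)
Matching nodes: [5, 21, 37]
Count of leaf nodes: 3


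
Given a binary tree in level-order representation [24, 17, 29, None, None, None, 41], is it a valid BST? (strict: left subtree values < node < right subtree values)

Level-order array: [24, 17, 29, None, None, None, 41]
Validate using subtree bounds (lo, hi): at each node, require lo < value < hi,
then recurse left with hi=value and right with lo=value.
Preorder trace (stopping at first violation):
  at node 24 with bounds (-inf, +inf): OK
  at node 17 with bounds (-inf, 24): OK
  at node 29 with bounds (24, +inf): OK
  at node 41 with bounds (29, +inf): OK
No violation found at any node.
Result: Valid BST


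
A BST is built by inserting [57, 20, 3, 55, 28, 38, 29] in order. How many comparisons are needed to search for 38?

Search path for 38: 57 -> 20 -> 55 -> 28 -> 38
Found: True
Comparisons: 5


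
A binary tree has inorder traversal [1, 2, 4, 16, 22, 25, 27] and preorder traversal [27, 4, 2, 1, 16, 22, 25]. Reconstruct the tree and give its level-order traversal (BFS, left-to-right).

Inorder:  [1, 2, 4, 16, 22, 25, 27]
Preorder: [27, 4, 2, 1, 16, 22, 25]
Algorithm: preorder visits root first, so consume preorder in order;
for each root, split the current inorder slice at that value into
left-subtree inorder and right-subtree inorder, then recurse.
Recursive splits:
  root=27; inorder splits into left=[1, 2, 4, 16, 22, 25], right=[]
  root=4; inorder splits into left=[1, 2], right=[16, 22, 25]
  root=2; inorder splits into left=[1], right=[]
  root=1; inorder splits into left=[], right=[]
  root=16; inorder splits into left=[], right=[22, 25]
  root=22; inorder splits into left=[], right=[25]
  root=25; inorder splits into left=[], right=[]
Reconstructed level-order: [27, 4, 2, 16, 1, 22, 25]


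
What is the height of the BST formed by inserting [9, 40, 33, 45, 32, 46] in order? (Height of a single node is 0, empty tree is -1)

Insertion order: [9, 40, 33, 45, 32, 46]
Tree (level-order array): [9, None, 40, 33, 45, 32, None, None, 46]
Compute height bottom-up (empty subtree = -1):
  height(32) = 1 + max(-1, -1) = 0
  height(33) = 1 + max(0, -1) = 1
  height(46) = 1 + max(-1, -1) = 0
  height(45) = 1 + max(-1, 0) = 1
  height(40) = 1 + max(1, 1) = 2
  height(9) = 1 + max(-1, 2) = 3
Height = 3


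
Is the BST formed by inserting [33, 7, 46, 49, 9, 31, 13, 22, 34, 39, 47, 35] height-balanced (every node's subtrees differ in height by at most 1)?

Tree (level-order array): [33, 7, 46, None, 9, 34, 49, None, 31, None, 39, 47, None, 13, None, 35, None, None, None, None, 22]
Definition: a tree is height-balanced if, at every node, |h(left) - h(right)| <= 1 (empty subtree has height -1).
Bottom-up per-node check:
  node 22: h_left=-1, h_right=-1, diff=0 [OK], height=0
  node 13: h_left=-1, h_right=0, diff=1 [OK], height=1
  node 31: h_left=1, h_right=-1, diff=2 [FAIL (|1--1|=2 > 1)], height=2
  node 9: h_left=-1, h_right=2, diff=3 [FAIL (|-1-2|=3 > 1)], height=3
  node 7: h_left=-1, h_right=3, diff=4 [FAIL (|-1-3|=4 > 1)], height=4
  node 35: h_left=-1, h_right=-1, diff=0 [OK], height=0
  node 39: h_left=0, h_right=-1, diff=1 [OK], height=1
  node 34: h_left=-1, h_right=1, diff=2 [FAIL (|-1-1|=2 > 1)], height=2
  node 47: h_left=-1, h_right=-1, diff=0 [OK], height=0
  node 49: h_left=0, h_right=-1, diff=1 [OK], height=1
  node 46: h_left=2, h_right=1, diff=1 [OK], height=3
  node 33: h_left=4, h_right=3, diff=1 [OK], height=5
Node 31 violates the condition: |1 - -1| = 2 > 1.
Result: Not balanced


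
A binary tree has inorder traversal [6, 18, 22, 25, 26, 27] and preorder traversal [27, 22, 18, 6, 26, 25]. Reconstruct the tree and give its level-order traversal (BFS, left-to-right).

Inorder:  [6, 18, 22, 25, 26, 27]
Preorder: [27, 22, 18, 6, 26, 25]
Algorithm: preorder visits root first, so consume preorder in order;
for each root, split the current inorder slice at that value into
left-subtree inorder and right-subtree inorder, then recurse.
Recursive splits:
  root=27; inorder splits into left=[6, 18, 22, 25, 26], right=[]
  root=22; inorder splits into left=[6, 18], right=[25, 26]
  root=18; inorder splits into left=[6], right=[]
  root=6; inorder splits into left=[], right=[]
  root=26; inorder splits into left=[25], right=[]
  root=25; inorder splits into left=[], right=[]
Reconstructed level-order: [27, 22, 18, 26, 6, 25]


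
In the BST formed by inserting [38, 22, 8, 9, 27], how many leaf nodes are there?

Tree built from: [38, 22, 8, 9, 27]
Tree (level-order array): [38, 22, None, 8, 27, None, 9]
Rule: A leaf has 0 children.
Per-node child counts:
  node 38: 1 child(ren)
  node 22: 2 child(ren)
  node 8: 1 child(ren)
  node 9: 0 child(ren)
  node 27: 0 child(ren)
Matching nodes: [9, 27]
Count of leaf nodes: 2


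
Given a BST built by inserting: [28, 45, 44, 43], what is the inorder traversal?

Tree insertion order: [28, 45, 44, 43]
Tree (level-order array): [28, None, 45, 44, None, 43]
Inorder traversal: [28, 43, 44, 45]


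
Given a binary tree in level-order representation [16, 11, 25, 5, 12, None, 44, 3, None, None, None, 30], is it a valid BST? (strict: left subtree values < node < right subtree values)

Level-order array: [16, 11, 25, 5, 12, None, 44, 3, None, None, None, 30]
Validate using subtree bounds (lo, hi): at each node, require lo < value < hi,
then recurse left with hi=value and right with lo=value.
Preorder trace (stopping at first violation):
  at node 16 with bounds (-inf, +inf): OK
  at node 11 with bounds (-inf, 16): OK
  at node 5 with bounds (-inf, 11): OK
  at node 3 with bounds (-inf, 5): OK
  at node 12 with bounds (11, 16): OK
  at node 25 with bounds (16, +inf): OK
  at node 44 with bounds (25, +inf): OK
  at node 30 with bounds (25, 44): OK
No violation found at any node.
Result: Valid BST


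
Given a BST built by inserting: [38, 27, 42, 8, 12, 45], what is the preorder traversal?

Tree insertion order: [38, 27, 42, 8, 12, 45]
Tree (level-order array): [38, 27, 42, 8, None, None, 45, None, 12]
Preorder traversal: [38, 27, 8, 12, 42, 45]


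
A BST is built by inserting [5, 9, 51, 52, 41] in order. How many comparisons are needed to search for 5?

Search path for 5: 5
Found: True
Comparisons: 1


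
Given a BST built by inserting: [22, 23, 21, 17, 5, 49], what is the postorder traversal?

Tree insertion order: [22, 23, 21, 17, 5, 49]
Tree (level-order array): [22, 21, 23, 17, None, None, 49, 5]
Postorder traversal: [5, 17, 21, 49, 23, 22]


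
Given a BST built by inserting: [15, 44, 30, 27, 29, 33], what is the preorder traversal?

Tree insertion order: [15, 44, 30, 27, 29, 33]
Tree (level-order array): [15, None, 44, 30, None, 27, 33, None, 29]
Preorder traversal: [15, 44, 30, 27, 29, 33]


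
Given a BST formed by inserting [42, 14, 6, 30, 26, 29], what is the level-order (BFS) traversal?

Tree insertion order: [42, 14, 6, 30, 26, 29]
Tree (level-order array): [42, 14, None, 6, 30, None, None, 26, None, None, 29]
BFS from the root, enqueuing left then right child of each popped node:
  queue [42] -> pop 42, enqueue [14], visited so far: [42]
  queue [14] -> pop 14, enqueue [6, 30], visited so far: [42, 14]
  queue [6, 30] -> pop 6, enqueue [none], visited so far: [42, 14, 6]
  queue [30] -> pop 30, enqueue [26], visited so far: [42, 14, 6, 30]
  queue [26] -> pop 26, enqueue [29], visited so far: [42, 14, 6, 30, 26]
  queue [29] -> pop 29, enqueue [none], visited so far: [42, 14, 6, 30, 26, 29]
Result: [42, 14, 6, 30, 26, 29]


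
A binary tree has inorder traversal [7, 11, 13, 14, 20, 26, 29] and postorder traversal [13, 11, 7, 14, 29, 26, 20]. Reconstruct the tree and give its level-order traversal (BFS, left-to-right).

Inorder:   [7, 11, 13, 14, 20, 26, 29]
Postorder: [13, 11, 7, 14, 29, 26, 20]
Algorithm: postorder visits root last, so walk postorder right-to-left;
each value is the root of the current inorder slice — split it at that
value, recurse on the right subtree first, then the left.
Recursive splits:
  root=20; inorder splits into left=[7, 11, 13, 14], right=[26, 29]
  root=26; inorder splits into left=[], right=[29]
  root=29; inorder splits into left=[], right=[]
  root=14; inorder splits into left=[7, 11, 13], right=[]
  root=7; inorder splits into left=[], right=[11, 13]
  root=11; inorder splits into left=[], right=[13]
  root=13; inorder splits into left=[], right=[]
Reconstructed level-order: [20, 14, 26, 7, 29, 11, 13]


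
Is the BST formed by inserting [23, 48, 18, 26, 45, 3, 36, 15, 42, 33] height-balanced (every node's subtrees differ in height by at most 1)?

Tree (level-order array): [23, 18, 48, 3, None, 26, None, None, 15, None, 45, None, None, 36, None, 33, 42]
Definition: a tree is height-balanced if, at every node, |h(left) - h(right)| <= 1 (empty subtree has height -1).
Bottom-up per-node check:
  node 15: h_left=-1, h_right=-1, diff=0 [OK], height=0
  node 3: h_left=-1, h_right=0, diff=1 [OK], height=1
  node 18: h_left=1, h_right=-1, diff=2 [FAIL (|1--1|=2 > 1)], height=2
  node 33: h_left=-1, h_right=-1, diff=0 [OK], height=0
  node 42: h_left=-1, h_right=-1, diff=0 [OK], height=0
  node 36: h_left=0, h_right=0, diff=0 [OK], height=1
  node 45: h_left=1, h_right=-1, diff=2 [FAIL (|1--1|=2 > 1)], height=2
  node 26: h_left=-1, h_right=2, diff=3 [FAIL (|-1-2|=3 > 1)], height=3
  node 48: h_left=3, h_right=-1, diff=4 [FAIL (|3--1|=4 > 1)], height=4
  node 23: h_left=2, h_right=4, diff=2 [FAIL (|2-4|=2 > 1)], height=5
Node 18 violates the condition: |1 - -1| = 2 > 1.
Result: Not balanced


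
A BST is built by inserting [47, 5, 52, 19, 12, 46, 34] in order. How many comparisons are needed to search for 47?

Search path for 47: 47
Found: True
Comparisons: 1


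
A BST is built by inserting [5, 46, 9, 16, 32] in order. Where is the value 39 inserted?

Starting tree (level order): [5, None, 46, 9, None, None, 16, None, 32]
Insertion path: 5 -> 46 -> 9 -> 16 -> 32
Result: insert 39 as right child of 32
Final tree (level order): [5, None, 46, 9, None, None, 16, None, 32, None, 39]


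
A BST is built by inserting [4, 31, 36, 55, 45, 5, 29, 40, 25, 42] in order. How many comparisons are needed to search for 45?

Search path for 45: 4 -> 31 -> 36 -> 55 -> 45
Found: True
Comparisons: 5


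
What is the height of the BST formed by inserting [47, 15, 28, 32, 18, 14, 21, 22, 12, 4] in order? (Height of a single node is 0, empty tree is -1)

Insertion order: [47, 15, 28, 32, 18, 14, 21, 22, 12, 4]
Tree (level-order array): [47, 15, None, 14, 28, 12, None, 18, 32, 4, None, None, 21, None, None, None, None, None, 22]
Compute height bottom-up (empty subtree = -1):
  height(4) = 1 + max(-1, -1) = 0
  height(12) = 1 + max(0, -1) = 1
  height(14) = 1 + max(1, -1) = 2
  height(22) = 1 + max(-1, -1) = 0
  height(21) = 1 + max(-1, 0) = 1
  height(18) = 1 + max(-1, 1) = 2
  height(32) = 1 + max(-1, -1) = 0
  height(28) = 1 + max(2, 0) = 3
  height(15) = 1 + max(2, 3) = 4
  height(47) = 1 + max(4, -1) = 5
Height = 5


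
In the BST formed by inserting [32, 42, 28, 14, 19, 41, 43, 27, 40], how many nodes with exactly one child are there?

Tree built from: [32, 42, 28, 14, 19, 41, 43, 27, 40]
Tree (level-order array): [32, 28, 42, 14, None, 41, 43, None, 19, 40, None, None, None, None, 27]
Rule: These are nodes with exactly 1 non-null child.
Per-node child counts:
  node 32: 2 child(ren)
  node 28: 1 child(ren)
  node 14: 1 child(ren)
  node 19: 1 child(ren)
  node 27: 0 child(ren)
  node 42: 2 child(ren)
  node 41: 1 child(ren)
  node 40: 0 child(ren)
  node 43: 0 child(ren)
Matching nodes: [28, 14, 19, 41]
Count of nodes with exactly one child: 4


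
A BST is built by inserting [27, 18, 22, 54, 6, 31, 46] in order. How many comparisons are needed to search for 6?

Search path for 6: 27 -> 18 -> 6
Found: True
Comparisons: 3


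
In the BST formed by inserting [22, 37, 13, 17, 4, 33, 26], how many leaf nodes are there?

Tree built from: [22, 37, 13, 17, 4, 33, 26]
Tree (level-order array): [22, 13, 37, 4, 17, 33, None, None, None, None, None, 26]
Rule: A leaf has 0 children.
Per-node child counts:
  node 22: 2 child(ren)
  node 13: 2 child(ren)
  node 4: 0 child(ren)
  node 17: 0 child(ren)
  node 37: 1 child(ren)
  node 33: 1 child(ren)
  node 26: 0 child(ren)
Matching nodes: [4, 17, 26]
Count of leaf nodes: 3


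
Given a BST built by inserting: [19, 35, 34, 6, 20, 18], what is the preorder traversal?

Tree insertion order: [19, 35, 34, 6, 20, 18]
Tree (level-order array): [19, 6, 35, None, 18, 34, None, None, None, 20]
Preorder traversal: [19, 6, 18, 35, 34, 20]


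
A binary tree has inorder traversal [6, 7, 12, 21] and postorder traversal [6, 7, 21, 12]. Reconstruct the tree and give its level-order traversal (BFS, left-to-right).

Inorder:   [6, 7, 12, 21]
Postorder: [6, 7, 21, 12]
Algorithm: postorder visits root last, so walk postorder right-to-left;
each value is the root of the current inorder slice — split it at that
value, recurse on the right subtree first, then the left.
Recursive splits:
  root=12; inorder splits into left=[6, 7], right=[21]
  root=21; inorder splits into left=[], right=[]
  root=7; inorder splits into left=[6], right=[]
  root=6; inorder splits into left=[], right=[]
Reconstructed level-order: [12, 7, 21, 6]


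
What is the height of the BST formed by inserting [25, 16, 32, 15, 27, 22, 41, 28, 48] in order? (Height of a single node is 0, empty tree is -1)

Insertion order: [25, 16, 32, 15, 27, 22, 41, 28, 48]
Tree (level-order array): [25, 16, 32, 15, 22, 27, 41, None, None, None, None, None, 28, None, 48]
Compute height bottom-up (empty subtree = -1):
  height(15) = 1 + max(-1, -1) = 0
  height(22) = 1 + max(-1, -1) = 0
  height(16) = 1 + max(0, 0) = 1
  height(28) = 1 + max(-1, -1) = 0
  height(27) = 1 + max(-1, 0) = 1
  height(48) = 1 + max(-1, -1) = 0
  height(41) = 1 + max(-1, 0) = 1
  height(32) = 1 + max(1, 1) = 2
  height(25) = 1 + max(1, 2) = 3
Height = 3


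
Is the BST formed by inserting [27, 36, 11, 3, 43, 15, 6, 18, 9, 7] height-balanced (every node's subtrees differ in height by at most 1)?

Tree (level-order array): [27, 11, 36, 3, 15, None, 43, None, 6, None, 18, None, None, None, 9, None, None, 7]
Definition: a tree is height-balanced if, at every node, |h(left) - h(right)| <= 1 (empty subtree has height -1).
Bottom-up per-node check:
  node 7: h_left=-1, h_right=-1, diff=0 [OK], height=0
  node 9: h_left=0, h_right=-1, diff=1 [OK], height=1
  node 6: h_left=-1, h_right=1, diff=2 [FAIL (|-1-1|=2 > 1)], height=2
  node 3: h_left=-1, h_right=2, diff=3 [FAIL (|-1-2|=3 > 1)], height=3
  node 18: h_left=-1, h_right=-1, diff=0 [OK], height=0
  node 15: h_left=-1, h_right=0, diff=1 [OK], height=1
  node 11: h_left=3, h_right=1, diff=2 [FAIL (|3-1|=2 > 1)], height=4
  node 43: h_left=-1, h_right=-1, diff=0 [OK], height=0
  node 36: h_left=-1, h_right=0, diff=1 [OK], height=1
  node 27: h_left=4, h_right=1, diff=3 [FAIL (|4-1|=3 > 1)], height=5
Node 6 violates the condition: |-1 - 1| = 2 > 1.
Result: Not balanced


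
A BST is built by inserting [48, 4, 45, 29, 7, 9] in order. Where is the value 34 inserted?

Starting tree (level order): [48, 4, None, None, 45, 29, None, 7, None, None, 9]
Insertion path: 48 -> 4 -> 45 -> 29
Result: insert 34 as right child of 29
Final tree (level order): [48, 4, None, None, 45, 29, None, 7, 34, None, 9]


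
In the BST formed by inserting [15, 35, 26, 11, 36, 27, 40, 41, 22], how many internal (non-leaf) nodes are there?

Tree built from: [15, 35, 26, 11, 36, 27, 40, 41, 22]
Tree (level-order array): [15, 11, 35, None, None, 26, 36, 22, 27, None, 40, None, None, None, None, None, 41]
Rule: An internal node has at least one child.
Per-node child counts:
  node 15: 2 child(ren)
  node 11: 0 child(ren)
  node 35: 2 child(ren)
  node 26: 2 child(ren)
  node 22: 0 child(ren)
  node 27: 0 child(ren)
  node 36: 1 child(ren)
  node 40: 1 child(ren)
  node 41: 0 child(ren)
Matching nodes: [15, 35, 26, 36, 40]
Count of internal (non-leaf) nodes: 5


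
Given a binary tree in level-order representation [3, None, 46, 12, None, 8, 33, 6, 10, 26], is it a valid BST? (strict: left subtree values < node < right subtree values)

Level-order array: [3, None, 46, 12, None, 8, 33, 6, 10, 26]
Validate using subtree bounds (lo, hi): at each node, require lo < value < hi,
then recurse left with hi=value and right with lo=value.
Preorder trace (stopping at first violation):
  at node 3 with bounds (-inf, +inf): OK
  at node 46 with bounds (3, +inf): OK
  at node 12 with bounds (3, 46): OK
  at node 8 with bounds (3, 12): OK
  at node 6 with bounds (3, 8): OK
  at node 10 with bounds (8, 12): OK
  at node 33 with bounds (12, 46): OK
  at node 26 with bounds (12, 33): OK
No violation found at any node.
Result: Valid BST


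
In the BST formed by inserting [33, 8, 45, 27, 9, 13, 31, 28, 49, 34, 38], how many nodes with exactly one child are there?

Tree built from: [33, 8, 45, 27, 9, 13, 31, 28, 49, 34, 38]
Tree (level-order array): [33, 8, 45, None, 27, 34, 49, 9, 31, None, 38, None, None, None, 13, 28]
Rule: These are nodes with exactly 1 non-null child.
Per-node child counts:
  node 33: 2 child(ren)
  node 8: 1 child(ren)
  node 27: 2 child(ren)
  node 9: 1 child(ren)
  node 13: 0 child(ren)
  node 31: 1 child(ren)
  node 28: 0 child(ren)
  node 45: 2 child(ren)
  node 34: 1 child(ren)
  node 38: 0 child(ren)
  node 49: 0 child(ren)
Matching nodes: [8, 9, 31, 34]
Count of nodes with exactly one child: 4


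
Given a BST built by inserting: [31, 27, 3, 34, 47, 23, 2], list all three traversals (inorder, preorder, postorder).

Tree insertion order: [31, 27, 3, 34, 47, 23, 2]
Tree (level-order array): [31, 27, 34, 3, None, None, 47, 2, 23]
Inorder (L, root, R): [2, 3, 23, 27, 31, 34, 47]
Preorder (root, L, R): [31, 27, 3, 2, 23, 34, 47]
Postorder (L, R, root): [2, 23, 3, 27, 47, 34, 31]


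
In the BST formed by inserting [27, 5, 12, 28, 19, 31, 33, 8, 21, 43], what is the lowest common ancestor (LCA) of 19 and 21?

Tree insertion order: [27, 5, 12, 28, 19, 31, 33, 8, 21, 43]
Tree (level-order array): [27, 5, 28, None, 12, None, 31, 8, 19, None, 33, None, None, None, 21, None, 43]
In a BST, the LCA of p=19, q=21 is the first node v on the
root-to-leaf path with p <= v <= q (go left if both < v, right if both > v).
Walk from root:
  at 27: both 19 and 21 < 27, go left
  at 5: both 19 and 21 > 5, go right
  at 12: both 19 and 21 > 12, go right
  at 19: 19 <= 19 <= 21, this is the LCA
LCA = 19


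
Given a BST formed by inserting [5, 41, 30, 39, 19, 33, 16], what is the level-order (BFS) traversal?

Tree insertion order: [5, 41, 30, 39, 19, 33, 16]
Tree (level-order array): [5, None, 41, 30, None, 19, 39, 16, None, 33]
BFS from the root, enqueuing left then right child of each popped node:
  queue [5] -> pop 5, enqueue [41], visited so far: [5]
  queue [41] -> pop 41, enqueue [30], visited so far: [5, 41]
  queue [30] -> pop 30, enqueue [19, 39], visited so far: [5, 41, 30]
  queue [19, 39] -> pop 19, enqueue [16], visited so far: [5, 41, 30, 19]
  queue [39, 16] -> pop 39, enqueue [33], visited so far: [5, 41, 30, 19, 39]
  queue [16, 33] -> pop 16, enqueue [none], visited so far: [5, 41, 30, 19, 39, 16]
  queue [33] -> pop 33, enqueue [none], visited so far: [5, 41, 30, 19, 39, 16, 33]
Result: [5, 41, 30, 19, 39, 16, 33]


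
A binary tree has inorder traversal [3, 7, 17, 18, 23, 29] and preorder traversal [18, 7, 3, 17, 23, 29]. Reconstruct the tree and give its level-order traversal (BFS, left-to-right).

Inorder:  [3, 7, 17, 18, 23, 29]
Preorder: [18, 7, 3, 17, 23, 29]
Algorithm: preorder visits root first, so consume preorder in order;
for each root, split the current inorder slice at that value into
left-subtree inorder and right-subtree inorder, then recurse.
Recursive splits:
  root=18; inorder splits into left=[3, 7, 17], right=[23, 29]
  root=7; inorder splits into left=[3], right=[17]
  root=3; inorder splits into left=[], right=[]
  root=17; inorder splits into left=[], right=[]
  root=23; inorder splits into left=[], right=[29]
  root=29; inorder splits into left=[], right=[]
Reconstructed level-order: [18, 7, 23, 3, 17, 29]


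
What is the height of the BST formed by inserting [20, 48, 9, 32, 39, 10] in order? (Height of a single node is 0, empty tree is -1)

Insertion order: [20, 48, 9, 32, 39, 10]
Tree (level-order array): [20, 9, 48, None, 10, 32, None, None, None, None, 39]
Compute height bottom-up (empty subtree = -1):
  height(10) = 1 + max(-1, -1) = 0
  height(9) = 1 + max(-1, 0) = 1
  height(39) = 1 + max(-1, -1) = 0
  height(32) = 1 + max(-1, 0) = 1
  height(48) = 1 + max(1, -1) = 2
  height(20) = 1 + max(1, 2) = 3
Height = 3


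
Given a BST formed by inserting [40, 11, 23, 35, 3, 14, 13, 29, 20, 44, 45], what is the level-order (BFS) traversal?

Tree insertion order: [40, 11, 23, 35, 3, 14, 13, 29, 20, 44, 45]
Tree (level-order array): [40, 11, 44, 3, 23, None, 45, None, None, 14, 35, None, None, 13, 20, 29]
BFS from the root, enqueuing left then right child of each popped node:
  queue [40] -> pop 40, enqueue [11, 44], visited so far: [40]
  queue [11, 44] -> pop 11, enqueue [3, 23], visited so far: [40, 11]
  queue [44, 3, 23] -> pop 44, enqueue [45], visited so far: [40, 11, 44]
  queue [3, 23, 45] -> pop 3, enqueue [none], visited so far: [40, 11, 44, 3]
  queue [23, 45] -> pop 23, enqueue [14, 35], visited so far: [40, 11, 44, 3, 23]
  queue [45, 14, 35] -> pop 45, enqueue [none], visited so far: [40, 11, 44, 3, 23, 45]
  queue [14, 35] -> pop 14, enqueue [13, 20], visited so far: [40, 11, 44, 3, 23, 45, 14]
  queue [35, 13, 20] -> pop 35, enqueue [29], visited so far: [40, 11, 44, 3, 23, 45, 14, 35]
  queue [13, 20, 29] -> pop 13, enqueue [none], visited so far: [40, 11, 44, 3, 23, 45, 14, 35, 13]
  queue [20, 29] -> pop 20, enqueue [none], visited so far: [40, 11, 44, 3, 23, 45, 14, 35, 13, 20]
  queue [29] -> pop 29, enqueue [none], visited so far: [40, 11, 44, 3, 23, 45, 14, 35, 13, 20, 29]
Result: [40, 11, 44, 3, 23, 45, 14, 35, 13, 20, 29]


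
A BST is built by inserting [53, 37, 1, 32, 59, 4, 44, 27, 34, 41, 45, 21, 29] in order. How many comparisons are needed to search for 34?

Search path for 34: 53 -> 37 -> 1 -> 32 -> 34
Found: True
Comparisons: 5
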